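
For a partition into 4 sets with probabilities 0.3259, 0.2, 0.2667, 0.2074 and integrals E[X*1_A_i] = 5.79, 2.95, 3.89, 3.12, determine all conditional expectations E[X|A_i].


For each cell A_i: E[X|A_i] = E[X*1_A_i] / P(A_i)
Step 1: E[X|A_1] = 5.79 / 0.3259 = 17.766186
Step 2: E[X|A_2] = 2.95 / 0.2 = 14.75
Step 3: E[X|A_3] = 3.89 / 0.2667 = 14.585677
Step 4: E[X|A_4] = 3.12 / 0.2074 = 15.043394
Verification: E[X] = sum E[X*1_A_i] = 5.79 + 2.95 + 3.89 + 3.12 = 15.75


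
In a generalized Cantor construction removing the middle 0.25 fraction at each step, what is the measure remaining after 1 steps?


Step 1: At each step, fraction remaining = 1 - 0.25 = 0.75
Step 2: After 1 steps, measure = (0.75)^1
Step 3: Computing the power step by step:
  After step 1: 0.75
Result = 0.75


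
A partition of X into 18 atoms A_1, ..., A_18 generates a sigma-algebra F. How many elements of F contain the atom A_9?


Each element of F is a union of some subset S of the 18 atoms.
The element contains A_9 iff A_9 is in S.
So we count subsets S of {A_1,...,A_18} with A_9 in S: choose freely among the other 17 atoms.
Count = 2^(18-1) = 2^17 = 131072.


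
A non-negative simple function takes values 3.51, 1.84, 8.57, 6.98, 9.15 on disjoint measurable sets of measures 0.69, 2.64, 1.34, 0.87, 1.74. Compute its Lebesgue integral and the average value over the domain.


Step 1: Integral = sum(value_i * measure_i)
= 3.51*0.69 + 1.84*2.64 + 8.57*1.34 + 6.98*0.87 + 9.15*1.74
= 2.4219 + 4.8576 + 11.4838 + 6.0726 + 15.921
= 40.7569
Step 2: Total measure of domain = 0.69 + 2.64 + 1.34 + 0.87 + 1.74 = 7.28
Step 3: Average value = 40.7569 / 7.28 = 5.598475


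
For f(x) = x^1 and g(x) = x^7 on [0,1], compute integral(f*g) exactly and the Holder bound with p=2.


Step 1: Exact integral of f*g = integral(x^8, 0, 1) = 1/9
     = 0.111111
Step 2: Holder bound with p=2, q=2:
  ||f||_p = (integral x^2 dx)^(1/2) = (1/3)^(1/2) = 0.57735
  ||g||_q = (integral x^14 dx)^(1/2) = (1/15)^(1/2) = 0.258199
Step 3: Holder bound = ||f||_p * ||g||_q = 0.57735 * 0.258199 = 0.149071
Verification: 0.111111 <= 0.149071 (Holder holds)


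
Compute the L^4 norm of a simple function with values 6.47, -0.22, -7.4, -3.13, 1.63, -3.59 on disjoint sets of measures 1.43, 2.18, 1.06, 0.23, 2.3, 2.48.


Step 1: Compute |f_i|^4 for each value:
  |6.47|^4 = 1752.334949
  |-0.22|^4 = 0.002343
  |-7.4|^4 = 2998.6576
  |-3.13|^4 = 95.97925
  |1.63|^4 = 7.059118
  |-3.59|^4 = 166.103122
Step 2: Multiply by measures and sum:
  1752.334949 * 1.43 = 2505.838977
  0.002343 * 2.18 = 0.005107
  2998.6576 * 1.06 = 3178.577056
  95.97925 * 0.23 = 22.075227
  7.059118 * 2.3 = 16.235971
  166.103122 * 2.48 = 411.935742
Sum = 2505.838977 + 0.005107 + 3178.577056 + 22.075227 + 16.235971 + 411.935742 = 6134.668079
Step 3: Take the p-th root:
||f||_4 = (6134.668079)^(1/4) = 8.850092


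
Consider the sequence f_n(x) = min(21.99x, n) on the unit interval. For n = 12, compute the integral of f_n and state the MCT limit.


f(x) = 21.99x on [0,1]; f_n(x) = min(21.99x, n). At n = 12:
Step 1: f(x) reaches 12 at x = 12/21.99 = 0.545703
Step 2: integral(f_12) = integral(21.99x, 0, 0.545703) + integral(12, 0.545703, 1)
       = 21.99*0.545703^2/2 + 12*(1 - 0.545703)
       = 3.274216 + 5.451569
       = 8.725784
Step 3: As n -> infinity, f_n increases to f, so by MCT integral(f_n) -> integral(f) = 21.99/2 = 10.995.
Convergence: integral(f_12) = 8.725784 -> 10.995 as n -> infinity


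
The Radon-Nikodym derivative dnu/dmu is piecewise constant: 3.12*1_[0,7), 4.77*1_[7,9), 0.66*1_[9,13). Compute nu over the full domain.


Integrate each piece of the Radon-Nikodym derivative:
Step 1: integral_0^7 3.12 dx = 3.12*(7-0) = 3.12*7 = 21.84
Step 2: integral_7^9 4.77 dx = 4.77*(9-7) = 4.77*2 = 9.54
Step 3: integral_9^13 0.66 dx = 0.66*(13-9) = 0.66*4 = 2.64
Total: 21.84 + 9.54 + 2.64 = 34.02


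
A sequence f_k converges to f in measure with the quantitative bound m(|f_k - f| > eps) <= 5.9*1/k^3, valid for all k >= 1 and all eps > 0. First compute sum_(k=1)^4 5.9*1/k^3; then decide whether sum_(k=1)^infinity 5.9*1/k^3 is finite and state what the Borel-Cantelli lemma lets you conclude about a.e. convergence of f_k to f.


Step 1: List the terms 5.9*1/k^3 for k = 1 to 4:
  k=1: 5.9
  k=2: 0.7375
  k=3: 0.218519
  k=4: 0.092188
Step 2: Partial sum = 5.9 + 0.7375 + 0.218519 + 0.092188
     = 6.948206
Step 3: The full series sum_(k>=1) 5.9*1/k^3 converges (p-series with p = 3 > 1; a constant multiple of a convergent series converges).
Step 4: Fix eps > 0. Since sum_k m(|f_k - f| > eps) < infinity, the Borel-Cantelli lemma gives
        m(limsup_k {|f_k - f| > eps}) = 0, i.e. for a.e. x, |f_k(x) - f(x)| <= eps for all large k.
        Applying this with eps = 1/j for j = 1, 2, ... and intersecting the countably many full-measure sets,
        for a.e. x we get limsup_k |f_k(x) - f(x)| <= 1/j for every j, hence f_k -> f almost everywhere.
Conclusion: series converges; Borel-Cantelli yields f_k -> f a.e.


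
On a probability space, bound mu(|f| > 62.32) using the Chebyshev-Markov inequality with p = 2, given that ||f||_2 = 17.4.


Chebyshev/Markov inequality: mu(|f| > eps) <= (||f||_p / eps)^p
Step 1: ||f||_2 / eps = 17.4 / 62.32 = 0.279204
Step 2: Raise to power p = 2:
  (0.279204)^2 = 0.077955
Step 3: Therefore mu(|f| > 62.32) <= 0.077955


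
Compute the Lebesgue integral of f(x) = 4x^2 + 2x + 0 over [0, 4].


The Lebesgue integral of a Riemann-integrable function agrees with the Riemann integral.
Antiderivative F(x) = (4/3)x^3 + (2/2)x^2 + 0x
F(4) = (4/3)*4^3 + (2/2)*4^2 + 0*4
     = (4/3)*64 + (2/2)*16 + 0*4
     = 85.333333 + 16 + 0
     = 101.333333
F(0) = 0.0
Integral = F(4) - F(0) = 101.333333 - 0.0 = 101.333333


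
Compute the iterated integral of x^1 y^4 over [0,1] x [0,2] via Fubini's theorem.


By Fubini's theorem, the double integral factors as a product of single integrals:
Step 1: integral_0^1 x^1 dx = [x^2/2] from 0 to 1
     = 1^2/2 = 0.5
Step 2: integral_0^2 y^4 dy = [y^5/5] from 0 to 2
     = 2^5/5 = 6.4
Step 3: Double integral = 0.5 * 6.4 = 3.2


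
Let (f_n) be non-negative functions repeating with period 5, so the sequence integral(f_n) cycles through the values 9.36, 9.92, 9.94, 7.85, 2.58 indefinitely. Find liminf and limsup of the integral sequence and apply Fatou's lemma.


The sequence (integral(f_n)) is periodic with period 5, repeating the values 9.36, 9.92, 9.94, 7.85, 2.58 indefinitely.
Step 1: For a periodic sequence, every tail (a_m, a_(m+1), ...) contains all 5 period values infinitely often.
Step 2: Hence inf of every tail = min of the period values = min(9.36, 9.92, 9.94, 7.85, 2.58) = 2.58.
        liminf_n integral(f_n) = sup over m of (inf of tail from m) = 2.58.
Step 3: Similarly sup of every tail = max of the period values = 9.94.
        limsup_n integral(f_n) = 9.94.
Step 4: Fatou's lemma: integral(liminf_n f_n) <= liminf_n integral(f_n) = 2.58.
        So the integral of the pointwise liminf is at most 2.58.


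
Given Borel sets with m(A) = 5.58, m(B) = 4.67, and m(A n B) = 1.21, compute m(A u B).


By inclusion-exclusion: m(A u B) = m(A) + m(B) - m(A n B)
= 5.58 + 4.67 - 1.21
= 9.04


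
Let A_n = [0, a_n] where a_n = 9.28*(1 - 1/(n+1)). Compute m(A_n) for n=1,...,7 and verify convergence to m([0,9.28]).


By continuity of measure from below: if A_n increases to A, then m(A_n) -> m(A).
Here A = [0, 9.28], so m(A) = 9.28
Step 1: a_1 = 9.28*(1 - 1/2) = 4.64, m(A_1) = 4.64
Step 2: a_2 = 9.28*(1 - 1/3) = 6.1867, m(A_2) = 6.1867
Step 3: a_3 = 9.28*(1 - 1/4) = 6.96, m(A_3) = 6.96
Step 4: a_4 = 9.28*(1 - 1/5) = 7.424, m(A_4) = 7.424
Step 5: a_5 = 9.28*(1 - 1/6) = 7.7333, m(A_5) = 7.7333
Step 6: a_6 = 9.28*(1 - 1/7) = 7.9543, m(A_6) = 7.9543
Step 7: a_7 = 9.28*(1 - 1/8) = 8.12, m(A_7) = 8.12
Limit: m(A_n) -> m([0,9.28]) = 9.28


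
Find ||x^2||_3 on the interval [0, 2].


Step 1: ||f||_3 = (integral_0^2 |x^2|^3 dx)^(1/3)
     = (integral_0^2 x^6 dx)^(1/3)
Step 2: integral_0^2 x^6 dx = [x^7/(7)] from 0 to 2 = 2^7/7
     = 128/7 = 18.285714
Step 3: ||f||_3 = (18.285714)^(1/3) = 2.634535


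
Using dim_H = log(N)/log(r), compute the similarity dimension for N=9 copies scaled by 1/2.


For a self-similar set with N copies scaled by 1/r:
dim_H = log(N)/log(r) = log(9)/log(2)
= 2.197225/0.693147
= 3.169925


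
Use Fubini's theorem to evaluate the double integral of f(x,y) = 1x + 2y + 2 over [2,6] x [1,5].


By Fubini, integrate in x first, then y.
Step 1: Fix y, integrate over x in [2,6]:
  integral(1x + 2y + 2, x=2..6)
  = 1*(6^2 - 2^2)/2 + (2y + 2)*(6 - 2)
  = 16 + (2y + 2)*4
  = 16 + 8y + 8
  = 24 + 8y
Step 2: Integrate over y in [1,5]:
  integral(24 + 8y, y=1..5)
  = 24*4 + 8*(5^2 - 1^2)/2
  = 96 + 96
  = 192


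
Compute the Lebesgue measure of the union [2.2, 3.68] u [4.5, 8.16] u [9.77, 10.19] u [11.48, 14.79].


For pairwise disjoint intervals, m(union) = sum of lengths.
= (3.68 - 2.2) + (8.16 - 4.5) + (10.19 - 9.77) + (14.79 - 11.48)
= 1.48 + 3.66 + 0.42 + 3.31
= 8.87


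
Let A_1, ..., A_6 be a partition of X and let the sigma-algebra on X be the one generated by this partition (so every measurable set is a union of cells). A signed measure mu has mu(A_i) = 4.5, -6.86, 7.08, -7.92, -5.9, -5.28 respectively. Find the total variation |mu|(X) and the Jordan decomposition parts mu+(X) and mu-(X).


Step 1: Every measurable set is a union of atoms (the cells / points), so a Hahn decomposition is
  obtained by grouping atoms by sign: P = union of atoms with mu > 0, N = union of the remaining atoms.
  Atoms in P (indices): 1, 3;  atoms in N (indices): 2, 4, 5, 6
  Positive values: 4.5, 7.08
  Negative values: -6.86, -7.92, -5.9, -5.28
Step 2: mu+(X) = mu(P) = sum of positive atom values = 11.58
Step 3: mu-(X) = -mu(N) = sum of |negative atom values| = 25.96
Step 4: |mu|(X) = mu+(X) + mu-(X) = 11.58 + 25.96 = 37.54


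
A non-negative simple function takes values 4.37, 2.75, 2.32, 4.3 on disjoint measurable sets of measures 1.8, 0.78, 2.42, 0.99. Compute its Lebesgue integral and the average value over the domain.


Step 1: Integral = sum(value_i * measure_i)
= 4.37*1.8 + 2.75*0.78 + 2.32*2.42 + 4.3*0.99
= 7.866 + 2.145 + 5.6144 + 4.257
= 19.8824
Step 2: Total measure of domain = 1.8 + 0.78 + 2.42 + 0.99 = 5.99
Step 3: Average value = 19.8824 / 5.99 = 3.319265


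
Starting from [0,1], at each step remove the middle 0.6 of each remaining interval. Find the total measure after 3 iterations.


Step 1: At each step, fraction remaining = 1 - 0.6 = 0.4
Step 2: After 3 steps, measure = (0.4)^3
Step 3: Computing the power step by step:
  After step 1: 0.4
  After step 2: 0.16
  After step 3: 0.064
Result = 0.064


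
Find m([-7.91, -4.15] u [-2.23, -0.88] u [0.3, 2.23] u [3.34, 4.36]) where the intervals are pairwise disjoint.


For pairwise disjoint intervals, m(union) = sum of lengths.
= (-4.15 - -7.91) + (-0.88 - -2.23) + (2.23 - 0.3) + (4.36 - 3.34)
= 3.76 + 1.35 + 1.93 + 1.02
= 8.06


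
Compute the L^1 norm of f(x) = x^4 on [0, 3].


Step 1: ||f||_1 = (integral_0^3 |x^4|^1 dx)^(1/1)
     = (integral_0^3 x^4 dx)^(1/1)
Step 2: integral_0^3 x^4 dx = [x^5/(5)] from 0 to 3 = 3^5/5
     = 243/5 = 48.6
Step 3: ||f||_1 = (48.6)^(1/1) = 48.6


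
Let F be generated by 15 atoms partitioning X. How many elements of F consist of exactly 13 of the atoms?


Each element of F is a union of some subset of the 15 atoms.
Elements that are unions of exactly 13 atoms correspond to 13-element subsets of the 15 atoms.
Count = C(15, 13) = 15! / (13! * 2!) = 105.


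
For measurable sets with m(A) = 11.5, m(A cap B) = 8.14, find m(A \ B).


m(A \ B) = m(A) - m(A n B)
= 11.5 - 8.14
= 3.36


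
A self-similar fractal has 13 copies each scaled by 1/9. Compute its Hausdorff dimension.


For a self-similar set with N copies scaled by 1/r:
dim_H = log(N)/log(r) = log(13)/log(9)
= 2.564949/2.197225
= 1.167359


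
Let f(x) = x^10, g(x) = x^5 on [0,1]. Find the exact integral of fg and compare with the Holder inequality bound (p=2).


Step 1: Exact integral of f*g = integral(x^15, 0, 1) = 1/16
     = 0.0625
Step 2: Holder bound with p=2, q=2:
  ||f||_p = (integral x^20 dx)^(1/2) = (1/21)^(1/2) = 0.218218
  ||g||_q = (integral x^10 dx)^(1/2) = (1/11)^(1/2) = 0.301511
Step 3: Holder bound = ||f||_p * ||g||_q = 0.218218 * 0.301511 = 0.065795
Verification: 0.0625 <= 0.065795 (Holder holds)


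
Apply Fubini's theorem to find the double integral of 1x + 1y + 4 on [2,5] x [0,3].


By Fubini, integrate in x first, then y.
Step 1: Fix y, integrate over x in [2,5]:
  integral(1x + 1y + 4, x=2..5)
  = 1*(5^2 - 2^2)/2 + (1y + 4)*(5 - 2)
  = 10.5 + (1y + 4)*3
  = 10.5 + 3y + 12
  = 22.5 + 3y
Step 2: Integrate over y in [0,3]:
  integral(22.5 + 3y, y=0..3)
  = 22.5*3 + 3*(3^2 - 0^2)/2
  = 67.5 + 13.5
  = 81


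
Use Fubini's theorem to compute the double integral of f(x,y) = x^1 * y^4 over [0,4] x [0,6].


By Fubini's theorem, the double integral factors as a product of single integrals:
Step 1: integral_0^4 x^1 dx = [x^2/2] from 0 to 4
     = 4^2/2 = 8
Step 2: integral_0^6 y^4 dy = [y^5/5] from 0 to 6
     = 6^5/5 = 1555.2
Step 3: Double integral = 8 * 1555.2 = 12441.6


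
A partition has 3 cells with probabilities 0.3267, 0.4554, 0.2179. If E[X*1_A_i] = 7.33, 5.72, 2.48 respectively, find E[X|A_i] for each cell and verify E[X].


For each cell A_i: E[X|A_i] = E[X*1_A_i] / P(A_i)
Step 1: E[X|A_1] = 7.33 / 0.3267 = 22.436486
Step 2: E[X|A_2] = 5.72 / 0.4554 = 12.560386
Step 3: E[X|A_3] = 2.48 / 0.2179 = 11.381368
Verification: E[X] = sum E[X*1_A_i] = 7.33 + 5.72 + 2.48 = 15.53


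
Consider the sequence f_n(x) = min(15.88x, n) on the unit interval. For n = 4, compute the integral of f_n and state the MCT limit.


f(x) = 15.88x on [0,1]; f_n(x) = min(15.88x, n). At n = 4:
Step 1: f(x) reaches 4 at x = 4/15.88 = 0.251889
Step 2: integral(f_4) = integral(15.88x, 0, 0.251889) + integral(4, 0.251889, 1)
       = 15.88*0.251889^2/2 + 4*(1 - 0.251889)
       = 0.503778 + 2.992443
       = 3.496222
Step 3: As n -> infinity, f_n increases to f, so by MCT integral(f_n) -> integral(f) = 15.88/2 = 7.94.
Convergence: integral(f_4) = 3.496222 -> 7.94 as n -> infinity


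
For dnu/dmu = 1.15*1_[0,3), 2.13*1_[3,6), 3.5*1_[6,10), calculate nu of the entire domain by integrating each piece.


Integrate each piece of the Radon-Nikodym derivative:
Step 1: integral_0^3 1.15 dx = 1.15*(3-0) = 1.15*3 = 3.45
Step 2: integral_3^6 2.13 dx = 2.13*(6-3) = 2.13*3 = 6.39
Step 3: integral_6^10 3.5 dx = 3.5*(10-6) = 3.5*4 = 14
Total: 3.45 + 6.39 + 14 = 23.84


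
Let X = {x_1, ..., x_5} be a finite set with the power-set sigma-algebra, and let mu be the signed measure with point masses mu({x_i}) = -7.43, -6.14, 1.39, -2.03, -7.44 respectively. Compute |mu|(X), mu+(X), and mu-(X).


Step 1: Every measurable set is a union of atoms (the cells / points), so a Hahn decomposition is
  obtained by grouping atoms by sign: P = union of atoms with mu > 0, N = union of the remaining atoms.
  Atoms in P (indices): 3;  atoms in N (indices): 1, 2, 4, 5
  Positive values: 1.39
  Negative values: -7.43, -6.14, -2.03, -7.44
Step 2: mu+(X) = mu(P) = sum of positive atom values = 1.39
Step 3: mu-(X) = -mu(N) = sum of |negative atom values| = 23.04
Step 4: |mu|(X) = mu+(X) + mu-(X) = 1.39 + 23.04 = 24.43


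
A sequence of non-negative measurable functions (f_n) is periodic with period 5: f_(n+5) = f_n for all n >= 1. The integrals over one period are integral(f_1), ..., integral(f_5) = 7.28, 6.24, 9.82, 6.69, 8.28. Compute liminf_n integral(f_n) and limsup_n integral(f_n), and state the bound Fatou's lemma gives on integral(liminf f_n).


The sequence (integral(f_n)) is periodic with period 5, repeating the values 7.28, 6.24, 9.82, 6.69, 8.28 indefinitely.
Step 1: For a periodic sequence, every tail (a_m, a_(m+1), ...) contains all 5 period values infinitely often.
Step 2: Hence inf of every tail = min of the period values = min(7.28, 6.24, 9.82, 6.69, 8.28) = 6.24.
        liminf_n integral(f_n) = sup over m of (inf of tail from m) = 6.24.
Step 3: Similarly sup of every tail = max of the period values = 9.82.
        limsup_n integral(f_n) = 9.82.
Step 4: Fatou's lemma: integral(liminf_n f_n) <= liminf_n integral(f_n) = 6.24.
        So the integral of the pointwise liminf is at most 6.24.


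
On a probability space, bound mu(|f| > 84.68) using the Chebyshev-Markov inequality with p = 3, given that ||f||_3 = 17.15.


Chebyshev/Markov inequality: mu(|f| > eps) <= (||f||_p / eps)^p
Step 1: ||f||_3 / eps = 17.15 / 84.68 = 0.202527
Step 2: Raise to power p = 3:
  (0.202527)^3 = 0.008307
Step 3: Therefore mu(|f| > 84.68) <= 0.008307


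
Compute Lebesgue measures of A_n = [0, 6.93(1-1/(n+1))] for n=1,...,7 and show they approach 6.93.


By continuity of measure from below: if A_n increases to A, then m(A_n) -> m(A).
Here A = [0, 6.93], so m(A) = 6.93
Step 1: a_1 = 6.93*(1 - 1/2) = 3.465, m(A_1) = 3.465
Step 2: a_2 = 6.93*(1 - 1/3) = 4.62, m(A_2) = 4.62
Step 3: a_3 = 6.93*(1 - 1/4) = 5.1975, m(A_3) = 5.1975
Step 4: a_4 = 6.93*(1 - 1/5) = 5.544, m(A_4) = 5.544
Step 5: a_5 = 6.93*(1 - 1/6) = 5.775, m(A_5) = 5.775
Step 6: a_6 = 6.93*(1 - 1/7) = 5.94, m(A_6) = 5.94
Step 7: a_7 = 6.93*(1 - 1/8) = 6.0637, m(A_7) = 6.0637
Limit: m(A_n) -> m([0,6.93]) = 6.93


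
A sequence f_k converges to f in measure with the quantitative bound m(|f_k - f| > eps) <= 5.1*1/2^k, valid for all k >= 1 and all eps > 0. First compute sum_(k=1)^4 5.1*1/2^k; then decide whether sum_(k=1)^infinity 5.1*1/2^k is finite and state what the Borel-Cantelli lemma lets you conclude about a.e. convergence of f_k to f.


Step 1: List the terms 5.1*1/2^k for k = 1 to 4:
  k=1: 2.55
  k=2: 1.275
  k=3: 0.6375
  k=4: 0.31875
Step 2: Partial sum = 2.55 + 1.275 + 0.6375 + 0.31875
     = 4.78125
Step 3: The full series sum_(k>=1) 5.1*1/2^k converges (geometric series with ratio 1/2 < 1; a constant multiple of a convergent series converges).
Step 4: Fix eps > 0. Since sum_k m(|f_k - f| > eps) < infinity, the Borel-Cantelli lemma gives
        m(limsup_k {|f_k - f| > eps}) = 0, i.e. for a.e. x, |f_k(x) - f(x)| <= eps for all large k.
        Applying this with eps = 1/j for j = 1, 2, ... and intersecting the countably many full-measure sets,
        for a.e. x we get limsup_k |f_k(x) - f(x)| <= 1/j for every j, hence f_k -> f almost everywhere.
Conclusion: series converges; Borel-Cantelli yields f_k -> f a.e.


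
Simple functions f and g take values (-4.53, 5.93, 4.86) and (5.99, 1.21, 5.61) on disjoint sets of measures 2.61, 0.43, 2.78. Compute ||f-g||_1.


Step 1: Compute differences f_i - g_i:
  -4.53 - 5.99 = -10.52
  5.93 - 1.21 = 4.72
  4.86 - 5.61 = -0.75
Step 2: Compute |diff|^1 * measure for each set:
  |-10.52|^1 * 2.61 = 10.52 * 2.61 = 27.4572
  |4.72|^1 * 0.43 = 4.72 * 0.43 = 2.0296
  |-0.75|^1 * 2.78 = 0.75 * 2.78 = 2.085
Step 3: Sum = 31.5718
Step 4: ||f-g||_1 = (31.5718)^(1/1) = 31.5718


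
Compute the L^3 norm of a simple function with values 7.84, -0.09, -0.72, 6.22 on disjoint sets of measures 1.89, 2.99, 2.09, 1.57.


Step 1: Compute |f_i|^3 for each value:
  |7.84|^3 = 481.890304
  |-0.09|^3 = 7.290000e-04
  |-0.72|^3 = 0.373248
  |6.22|^3 = 240.641848
Step 2: Multiply by measures and sum:
  481.890304 * 1.89 = 910.772675
  7.290000e-04 * 2.99 = 0.00218
  0.373248 * 2.09 = 0.780088
  240.641848 * 1.57 = 377.807701
Sum = 910.772675 + 0.00218 + 0.780088 + 377.807701 = 1289.362644
Step 3: Take the p-th root:
||f||_3 = (1289.362644)^(1/3) = 10.884079


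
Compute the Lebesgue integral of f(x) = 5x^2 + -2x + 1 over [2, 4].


The Lebesgue integral of a Riemann-integrable function agrees with the Riemann integral.
Antiderivative F(x) = (5/3)x^3 + (-2/2)x^2 + 1x
F(4) = (5/3)*4^3 + (-2/2)*4^2 + 1*4
     = (5/3)*64 + (-2/2)*16 + 1*4
     = 106.666667 + -16 + 4
     = 94.666667
F(2) = 11.333333
Integral = F(4) - F(2) = 94.666667 - 11.333333 = 83.333333


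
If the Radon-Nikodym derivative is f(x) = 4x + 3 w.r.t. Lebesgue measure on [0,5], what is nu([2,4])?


nu(A) = integral_A (dnu/dmu) dmu = integral_2^4 (4x + 3) dx
Step 1: Antiderivative F(x) = (4/2)x^2 + 3x
Step 2: F(4) = (4/2)*4^2 + 3*4 = 32 + 12 = 44
Step 3: F(2) = (4/2)*2^2 + 3*2 = 8 + 6 = 14
Step 4: nu([2,4]) = F(4) - F(2) = 44 - 14 = 30


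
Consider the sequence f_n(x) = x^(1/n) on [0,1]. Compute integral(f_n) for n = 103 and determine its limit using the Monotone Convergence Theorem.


At n = 103: f_103(x) = x^(1/103).
Step 1: integral(x^(1/103), 0, 1) = [x^(1/103+1) / (1/103+1)] from 0 to 1
     = 1 / (1/103 + 1) = 1 / ((103+1)/103) = 103/(103+1)
     = 103/104 = 0.990385
Step 2: As n -> infinity, f_n(x) = x^(1/n) -> 1 for x in (0,1], and f_n is increasing in n.
By MCT, lim_n integral(f_n) = integral(lim_n f_n) = integral(1, 0, 1) = 1.
Step 3: Verify convergence: 103/104 = 0.990385 -> 1


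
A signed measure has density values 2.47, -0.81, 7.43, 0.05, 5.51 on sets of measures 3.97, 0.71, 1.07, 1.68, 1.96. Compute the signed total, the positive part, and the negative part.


Step 1: Compute signed measure on each set:
  Set 1: 2.47 * 3.97 = 9.8059
  Set 2: -0.81 * 0.71 = -0.5751
  Set 3: 7.43 * 1.07 = 7.9501
  Set 4: 0.05 * 1.68 = 0.084
  Set 5: 5.51 * 1.96 = 10.7996
Step 2: Total signed measure = (9.8059) + (-0.5751) + (7.9501) + (0.084) + (10.7996)
     = 28.0645
Step 3: Positive part mu+(X) = sum of positive contributions = 28.6396
Step 4: Negative part mu-(X) = |sum of negative contributions| = 0.5751


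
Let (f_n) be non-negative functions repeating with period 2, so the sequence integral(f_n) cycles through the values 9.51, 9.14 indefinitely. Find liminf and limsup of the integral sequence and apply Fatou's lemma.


The sequence (integral(f_n)) is periodic with period 2, repeating the values 9.51, 9.14 indefinitely.
Step 1: For a periodic sequence, every tail (a_m, a_(m+1), ...) contains all 2 period values infinitely often.
Step 2: Hence inf of every tail = min of the period values = min(9.51, 9.14) = 9.14.
        liminf_n integral(f_n) = sup over m of (inf of tail from m) = 9.14.
Step 3: Similarly sup of every tail = max of the period values = 9.51.
        limsup_n integral(f_n) = 9.51.
Step 4: Fatou's lemma: integral(liminf_n f_n) <= liminf_n integral(f_n) = 9.14.
        So the integral of the pointwise liminf is at most 9.14.


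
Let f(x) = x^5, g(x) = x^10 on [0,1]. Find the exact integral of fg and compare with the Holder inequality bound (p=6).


Step 1: Exact integral of f*g = integral(x^15, 0, 1) = 1/16
     = 0.0625
Step 2: Holder bound with p=6, q=1.2:
  ||f||_p = (integral x^30 dx)^(1/6) = (1/31)^(1/6) = 0.564209
  ||g||_q = (integral x^12 dx)^(1/1.2) = (1/13)^(1/1.2) = 0.117954
Step 3: Holder bound = ||f||_p * ||g||_q = 0.564209 * 0.117954 = 0.066551
Verification: 0.0625 <= 0.066551 (Holder holds)


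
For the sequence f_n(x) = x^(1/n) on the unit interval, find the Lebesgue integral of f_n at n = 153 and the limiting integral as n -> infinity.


At n = 153: f_153(x) = x^(1/153).
Step 1: integral(x^(1/153), 0, 1) = [x^(1/153+1) / (1/153+1)] from 0 to 1
     = 1 / (1/153 + 1) = 1 / ((153+1)/153) = 153/(153+1)
     = 153/154 = 0.993506
Step 2: As n -> infinity, f_n(x) = x^(1/n) -> 1 for x in (0,1], and f_n is increasing in n.
By MCT, lim_n integral(f_n) = integral(lim_n f_n) = integral(1, 0, 1) = 1.
Step 3: Verify convergence: 153/154 = 0.993506 -> 1


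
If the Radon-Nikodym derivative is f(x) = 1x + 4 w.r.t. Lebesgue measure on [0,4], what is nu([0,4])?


nu(A) = integral_A (dnu/dmu) dmu = integral_0^4 (1x + 4) dx
Step 1: Antiderivative F(x) = (1/2)x^2 + 4x
Step 2: F(4) = (1/2)*4^2 + 4*4 = 8 + 16 = 24
Step 3: F(0) = (1/2)*0^2 + 4*0 = 0.0 + 0 = 0.0
Step 4: nu([0,4]) = F(4) - F(0) = 24 - 0.0 = 24


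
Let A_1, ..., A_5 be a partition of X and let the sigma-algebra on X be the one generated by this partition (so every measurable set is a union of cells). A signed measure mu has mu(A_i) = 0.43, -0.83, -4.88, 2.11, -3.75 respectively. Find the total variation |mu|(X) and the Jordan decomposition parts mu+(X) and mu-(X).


Step 1: Every measurable set is a union of atoms (the cells / points), so a Hahn decomposition is
  obtained by grouping atoms by sign: P = union of atoms with mu > 0, N = union of the remaining atoms.
  Atoms in P (indices): 1, 4;  atoms in N (indices): 2, 3, 5
  Positive values: 0.43, 2.11
  Negative values: -0.83, -4.88, -3.75
Step 2: mu+(X) = mu(P) = sum of positive atom values = 2.54
Step 3: mu-(X) = -mu(N) = sum of |negative atom values| = 9.46
Step 4: |mu|(X) = mu+(X) + mu-(X) = 2.54 + 9.46 = 12


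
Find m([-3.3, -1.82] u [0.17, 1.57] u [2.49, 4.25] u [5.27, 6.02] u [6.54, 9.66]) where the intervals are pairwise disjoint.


For pairwise disjoint intervals, m(union) = sum of lengths.
= (-1.82 - -3.3) + (1.57 - 0.17) + (4.25 - 2.49) + (6.02 - 5.27) + (9.66 - 6.54)
= 1.48 + 1.4 + 1.76 + 0.75 + 3.12
= 8.51


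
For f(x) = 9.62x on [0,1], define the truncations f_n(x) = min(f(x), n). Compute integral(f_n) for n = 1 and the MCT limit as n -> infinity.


f(x) = 9.62x on [0,1]; f_n(x) = min(9.62x, n). At n = 1:
Step 1: f(x) reaches 1 at x = 1/9.62 = 0.10395
Step 2: integral(f_1) = integral(9.62x, 0, 0.10395) + integral(1, 0.10395, 1)
       = 9.62*0.10395^2/2 + 1*(1 - 0.10395)
       = 0.051975 + 0.89605
       = 0.948025
Step 3: As n -> infinity, f_n increases to f, so by MCT integral(f_n) -> integral(f) = 9.62/2 = 4.81.
Convergence: integral(f_1) = 0.948025 -> 4.81 as n -> infinity


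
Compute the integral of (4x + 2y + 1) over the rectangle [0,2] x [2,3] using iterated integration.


By Fubini, integrate in x first, then y.
Step 1: Fix y, integrate over x in [0,2]:
  integral(4x + 2y + 1, x=0..2)
  = 4*(2^2 - 0^2)/2 + (2y + 1)*(2 - 0)
  = 8 + (2y + 1)*2
  = 8 + 4y + 2
  = 10 + 4y
Step 2: Integrate over y in [2,3]:
  integral(10 + 4y, y=2..3)
  = 10*1 + 4*(3^2 - 2^2)/2
  = 10 + 10
  = 20


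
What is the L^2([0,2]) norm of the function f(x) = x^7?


Step 1: ||f||_2 = (integral_0^2 |x^7|^2 dx)^(1/2)
     = (integral_0^2 x^14 dx)^(1/2)
Step 2: integral_0^2 x^14 dx = [x^15/(15)] from 0 to 2 = 2^15/15
     = 32768/15 = 2184.533333
Step 3: ||f||_2 = (2184.533333)^(1/2) = 46.738992


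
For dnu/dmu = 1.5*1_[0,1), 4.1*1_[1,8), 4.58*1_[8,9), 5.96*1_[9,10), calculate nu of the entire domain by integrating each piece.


Integrate each piece of the Radon-Nikodym derivative:
Step 1: integral_0^1 1.5 dx = 1.5*(1-0) = 1.5*1 = 1.5
Step 2: integral_1^8 4.1 dx = 4.1*(8-1) = 4.1*7 = 28.7
Step 3: integral_8^9 4.58 dx = 4.58*(9-8) = 4.58*1 = 4.58
Step 4: integral_9^10 5.96 dx = 5.96*(10-9) = 5.96*1 = 5.96
Total: 1.5 + 28.7 + 4.58 + 5.96 = 40.74


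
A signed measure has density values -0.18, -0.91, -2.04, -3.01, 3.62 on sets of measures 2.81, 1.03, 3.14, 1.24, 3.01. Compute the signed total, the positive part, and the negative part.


Step 1: Compute signed measure on each set:
  Set 1: -0.18 * 2.81 = -0.5058
  Set 2: -0.91 * 1.03 = -0.9373
  Set 3: -2.04 * 3.14 = -6.4056
  Set 4: -3.01 * 1.24 = -3.7324
  Set 5: 3.62 * 3.01 = 10.8962
Step 2: Total signed measure = (-0.5058) + (-0.9373) + (-6.4056) + (-3.7324) + (10.8962)
     = -0.6849
Step 3: Positive part mu+(X) = sum of positive contributions = 10.8962
Step 4: Negative part mu-(X) = |sum of negative contributions| = 11.5811


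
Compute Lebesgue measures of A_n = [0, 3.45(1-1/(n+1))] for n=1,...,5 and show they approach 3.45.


By continuity of measure from below: if A_n increases to A, then m(A_n) -> m(A).
Here A = [0, 3.45], so m(A) = 3.45
Step 1: a_1 = 3.45*(1 - 1/2) = 1.725, m(A_1) = 1.725
Step 2: a_2 = 3.45*(1 - 1/3) = 2.3, m(A_2) = 2.3
Step 3: a_3 = 3.45*(1 - 1/4) = 2.5875, m(A_3) = 2.5875
Step 4: a_4 = 3.45*(1 - 1/5) = 2.76, m(A_4) = 2.76
Step 5: a_5 = 3.45*(1 - 1/6) = 2.875, m(A_5) = 2.875
Limit: m(A_n) -> m([0,3.45]) = 3.45


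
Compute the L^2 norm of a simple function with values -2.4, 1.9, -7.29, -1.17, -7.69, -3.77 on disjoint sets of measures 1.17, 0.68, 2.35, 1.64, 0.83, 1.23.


Step 1: Compute |f_i|^2 for each value:
  |-2.4|^2 = 5.76
  |1.9|^2 = 3.61
  |-7.29|^2 = 53.1441
  |-1.17|^2 = 1.3689
  |-7.69|^2 = 59.1361
  |-3.77|^2 = 14.2129
Step 2: Multiply by measures and sum:
  5.76 * 1.17 = 6.7392
  3.61 * 0.68 = 2.4548
  53.1441 * 2.35 = 124.888635
  1.3689 * 1.64 = 2.244996
  59.1361 * 0.83 = 49.082963
  14.2129 * 1.23 = 17.481867
Sum = 6.7392 + 2.4548 + 124.888635 + 2.244996 + 49.082963 + 17.481867 = 202.892461
Step 3: Take the p-th root:
||f||_2 = (202.892461)^(1/2) = 14.244032


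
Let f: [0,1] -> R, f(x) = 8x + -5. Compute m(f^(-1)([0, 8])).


f^(-1)([0, 8]) = {x : 0 <= 8x + -5 <= 8}
Solving: (0 - -5)/8 <= x <= (8 - -5)/8
= [0.625, 1.625]
Intersecting with [0,1]: [0.625, 1]
Measure = 1 - 0.625 = 0.375


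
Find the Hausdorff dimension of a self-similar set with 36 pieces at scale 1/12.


For a self-similar set with N copies scaled by 1/r:
dim_H = log(N)/log(r) = log(36)/log(12)
= 3.583519/2.484907
= 1.442114


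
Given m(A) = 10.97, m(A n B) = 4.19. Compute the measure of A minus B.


m(A \ B) = m(A) - m(A n B)
= 10.97 - 4.19
= 6.78


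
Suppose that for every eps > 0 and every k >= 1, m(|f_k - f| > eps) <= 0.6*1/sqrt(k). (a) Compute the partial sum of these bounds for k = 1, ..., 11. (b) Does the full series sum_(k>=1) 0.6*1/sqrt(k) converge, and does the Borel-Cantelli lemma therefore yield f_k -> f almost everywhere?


Step 1: List the terms 0.6*1/sqrt(k) for k = 1 to 11:
  k=1: 0.6
  k=2: 0.424264
  k=3: 0.34641
  k=4: 0.3
  k=5: 0.268328
  k=6: 0.244949
  k=7: 0.226779
  k=8: 0.212132
  k=9: 0.2
  k=10: 0.189737
  k=11: 0.180907
Step 2: Partial sum = 0.6 + 0.424264 + 0.34641 + 0.3 + 0.268328 + 0.244949 + 0.226779 + 0.212132 + 0.2 + 0.189737 + 0.180907
     = 3.193506
Step 3: The full series sum_(k>=1) 0.6*1/sqrt(k) diverges (p-series with p = 1/2 <= 1; a nonzero constant multiple of a divergent series diverges).
Step 4: The (first) Borel-Cantelli lemma requires a summable sequence of measures, so it does not apply here;
        from this bound alone no conclusion about a.e. convergence can be drawn (convergence in measure still
        gives an a.e.-convergent subsequence, but not a.e. convergence of the whole sequence).
Conclusion: series diverges; Borel-Cantelli is inconclusive about a.e. convergence of f_k.


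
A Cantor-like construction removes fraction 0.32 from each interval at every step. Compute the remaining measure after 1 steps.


Step 1: At each step, fraction remaining = 1 - 0.32 = 0.68
Step 2: After 1 steps, measure = (0.68)^1
Step 3: Computing the power step by step:
  After step 1: 0.68
Result = 0.68


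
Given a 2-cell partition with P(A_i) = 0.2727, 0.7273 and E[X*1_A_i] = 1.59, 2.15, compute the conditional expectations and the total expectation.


For each cell A_i: E[X|A_i] = E[X*1_A_i] / P(A_i)
Step 1: E[X|A_1] = 1.59 / 0.2727 = 5.830583
Step 2: E[X|A_2] = 2.15 / 0.7273 = 2.956139
Verification: E[X] = sum E[X*1_A_i] = 1.59 + 2.15 = 3.74


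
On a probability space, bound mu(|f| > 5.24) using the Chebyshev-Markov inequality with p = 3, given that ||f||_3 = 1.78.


Chebyshev/Markov inequality: mu(|f| > eps) <= (||f||_p / eps)^p
Step 1: ||f||_3 / eps = 1.78 / 5.24 = 0.339695
Step 2: Raise to power p = 3:
  (0.339695)^3 = 0.039198
Step 3: Therefore mu(|f| > 5.24) <= 0.039198


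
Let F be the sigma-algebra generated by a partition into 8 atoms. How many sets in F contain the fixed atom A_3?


Each element of F is a union of some subset S of the 8 atoms.
The element contains A_3 iff A_3 is in S.
So we count subsets S of {A_1,...,A_8} with A_3 in S: choose freely among the other 7 atoms.
Count = 2^(8-1) = 2^7 = 128.


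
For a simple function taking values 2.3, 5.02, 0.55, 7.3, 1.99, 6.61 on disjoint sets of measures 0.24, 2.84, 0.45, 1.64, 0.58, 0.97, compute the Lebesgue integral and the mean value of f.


Step 1: Integral = sum(value_i * measure_i)
= 2.3*0.24 + 5.02*2.84 + 0.55*0.45 + 7.3*1.64 + 1.99*0.58 + 6.61*0.97
= 0.552 + 14.2568 + 0.2475 + 11.972 + 1.1542 + 6.4117
= 34.5942
Step 2: Total measure of domain = 0.24 + 2.84 + 0.45 + 1.64 + 0.58 + 0.97 = 6.72
Step 3: Average value = 34.5942 / 6.72 = 5.147946


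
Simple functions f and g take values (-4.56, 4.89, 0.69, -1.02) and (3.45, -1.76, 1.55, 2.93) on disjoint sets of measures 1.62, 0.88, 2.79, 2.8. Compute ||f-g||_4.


Step 1: Compute differences f_i - g_i:
  -4.56 - 3.45 = -8.01
  4.89 - -1.76 = 6.65
  0.69 - 1.55 = -0.86
  -1.02 - 2.93 = -3.95
Step 2: Compute |diff|^4 * measure for each set:
  |-8.01|^4 * 1.62 = 4116.518432 * 1.62 = 6668.75986
  |6.65|^4 * 0.88 = 1955.629506 * 0.88 = 1720.953965
  |-0.86|^4 * 2.79 = 0.547008 * 2.79 = 1.526153
  |-3.95|^4 * 2.8 = 243.438006 * 2.8 = 681.626418
Step 3: Sum = 9072.866396
Step 4: ||f-g||_4 = (9072.866396)^(1/4) = 9.759692


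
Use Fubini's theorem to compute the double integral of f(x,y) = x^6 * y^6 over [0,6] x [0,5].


By Fubini's theorem, the double integral factors as a product of single integrals:
Step 1: integral_0^6 x^6 dx = [x^7/7] from 0 to 6
     = 6^7/7 = 39990.857143
Step 2: integral_0^5 y^6 dy = [y^7/7] from 0 to 5
     = 5^7/7 = 11160.714286
Step 3: Double integral = 39990.857143 * 11160.714286 = 4.463265e+08


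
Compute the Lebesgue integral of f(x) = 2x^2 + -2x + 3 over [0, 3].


The Lebesgue integral of a Riemann-integrable function agrees with the Riemann integral.
Antiderivative F(x) = (2/3)x^3 + (-2/2)x^2 + 3x
F(3) = (2/3)*3^3 + (-2/2)*3^2 + 3*3
     = (2/3)*27 + (-2/2)*9 + 3*3
     = 18 + -9 + 9
     = 18
F(0) = 0.0
Integral = F(3) - F(0) = 18 - 0.0 = 18


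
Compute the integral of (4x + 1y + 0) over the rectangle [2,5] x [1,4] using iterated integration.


By Fubini, integrate in x first, then y.
Step 1: Fix y, integrate over x in [2,5]:
  integral(4x + 1y + 0, x=2..5)
  = 4*(5^2 - 2^2)/2 + (1y + 0)*(5 - 2)
  = 42 + (1y + 0)*3
  = 42 + 3y + 0
  = 42 + 3y
Step 2: Integrate over y in [1,4]:
  integral(42 + 3y, y=1..4)
  = 42*3 + 3*(4^2 - 1^2)/2
  = 126 + 22.5
  = 148.5


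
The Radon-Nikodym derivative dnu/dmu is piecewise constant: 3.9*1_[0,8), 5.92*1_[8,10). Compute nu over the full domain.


Integrate each piece of the Radon-Nikodym derivative:
Step 1: integral_0^8 3.9 dx = 3.9*(8-0) = 3.9*8 = 31.2
Step 2: integral_8^10 5.92 dx = 5.92*(10-8) = 5.92*2 = 11.84
Total: 31.2 + 11.84 = 43.04


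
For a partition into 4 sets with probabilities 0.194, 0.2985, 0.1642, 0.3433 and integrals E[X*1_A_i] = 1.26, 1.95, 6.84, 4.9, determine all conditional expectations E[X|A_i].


For each cell A_i: E[X|A_i] = E[X*1_A_i] / P(A_i)
Step 1: E[X|A_1] = 1.26 / 0.194 = 6.494845
Step 2: E[X|A_2] = 1.95 / 0.2985 = 6.532663
Step 3: E[X|A_3] = 6.84 / 0.1642 = 41.656516
Step 4: E[X|A_4] = 4.9 / 0.3433 = 14.27323
Verification: E[X] = sum E[X*1_A_i] = 1.26 + 1.95 + 6.84 + 4.9 = 14.95


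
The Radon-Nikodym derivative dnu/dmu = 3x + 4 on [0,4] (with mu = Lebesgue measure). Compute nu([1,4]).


nu(A) = integral_A (dnu/dmu) dmu = integral_1^4 (3x + 4) dx
Step 1: Antiderivative F(x) = (3/2)x^2 + 4x
Step 2: F(4) = (3/2)*4^2 + 4*4 = 24 + 16 = 40
Step 3: F(1) = (3/2)*1^2 + 4*1 = 1.5 + 4 = 5.5
Step 4: nu([1,4]) = F(4) - F(1) = 40 - 5.5 = 34.5


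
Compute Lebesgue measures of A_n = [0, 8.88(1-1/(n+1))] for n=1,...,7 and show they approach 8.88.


By continuity of measure from below: if A_n increases to A, then m(A_n) -> m(A).
Here A = [0, 8.88], so m(A) = 8.88
Step 1: a_1 = 8.88*(1 - 1/2) = 4.44, m(A_1) = 4.44
Step 2: a_2 = 8.88*(1 - 1/3) = 5.92, m(A_2) = 5.92
Step 3: a_3 = 8.88*(1 - 1/4) = 6.66, m(A_3) = 6.66
Step 4: a_4 = 8.88*(1 - 1/5) = 7.104, m(A_4) = 7.104
Step 5: a_5 = 8.88*(1 - 1/6) = 7.4, m(A_5) = 7.4
Step 6: a_6 = 8.88*(1 - 1/7) = 7.6114, m(A_6) = 7.6114
Step 7: a_7 = 8.88*(1 - 1/8) = 7.77, m(A_7) = 7.77
Limit: m(A_n) -> m([0,8.88]) = 8.88


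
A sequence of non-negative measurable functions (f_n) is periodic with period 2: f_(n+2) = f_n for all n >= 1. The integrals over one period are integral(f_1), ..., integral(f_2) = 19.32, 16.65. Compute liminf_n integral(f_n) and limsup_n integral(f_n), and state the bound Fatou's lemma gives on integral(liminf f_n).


The sequence (integral(f_n)) is periodic with period 2, repeating the values 19.32, 16.65 indefinitely.
Step 1: For a periodic sequence, every tail (a_m, a_(m+1), ...) contains all 2 period values infinitely often.
Step 2: Hence inf of every tail = min of the period values = min(19.32, 16.65) = 16.65.
        liminf_n integral(f_n) = sup over m of (inf of tail from m) = 16.65.
Step 3: Similarly sup of every tail = max of the period values = 19.32.
        limsup_n integral(f_n) = 19.32.
Step 4: Fatou's lemma: integral(liminf_n f_n) <= liminf_n integral(f_n) = 16.65.
        So the integral of the pointwise liminf is at most 16.65.


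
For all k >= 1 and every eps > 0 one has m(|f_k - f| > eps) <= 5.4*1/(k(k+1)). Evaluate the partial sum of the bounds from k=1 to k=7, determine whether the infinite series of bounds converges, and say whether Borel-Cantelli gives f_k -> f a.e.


Step 1: List the terms 5.4*1/(k(k+1)) for k = 1 to 7:
  k=1: 2.7
  k=2: 0.9
  k=3: 0.45
  k=4: 0.27
  k=5: 0.18
  k=6: 0.128571
  k=7: 0.096429
Step 2: Partial sum = 2.7 + 0.9 + 0.45 + 0.27 + 0.18 + 0.128571 + 0.096429
     = 4.725
Step 3: The full series sum_(k>=1) 5.4*1/(k(k+1)) converges (telescoping series sum 1/(k(k+1)) = 1; a constant multiple of a convergent series converges).
Step 4: Fix eps > 0. Since sum_k m(|f_k - f| > eps) < infinity, the Borel-Cantelli lemma gives
        m(limsup_k {|f_k - f| > eps}) = 0, i.e. for a.e. x, |f_k(x) - f(x)| <= eps for all large k.
        Applying this with eps = 1/j for j = 1, 2, ... and intersecting the countably many full-measure sets,
        for a.e. x we get limsup_k |f_k(x) - f(x)| <= 1/j for every j, hence f_k -> f almost everywhere.
Conclusion: series converges; Borel-Cantelli yields f_k -> f a.e.


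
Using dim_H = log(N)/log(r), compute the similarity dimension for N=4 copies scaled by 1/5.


For a self-similar set with N copies scaled by 1/r:
dim_H = log(N)/log(r) = log(4)/log(5)
= 1.386294/1.609438
= 0.861353


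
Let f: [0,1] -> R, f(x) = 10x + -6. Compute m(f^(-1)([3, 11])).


f^(-1)([3, 11]) = {x : 3 <= 10x + -6 <= 11}
Solving: (3 - -6)/10 <= x <= (11 - -6)/10
= [0.9, 1.7]
Intersecting with [0,1]: [0.9, 1]
Measure = 1 - 0.9 = 0.1


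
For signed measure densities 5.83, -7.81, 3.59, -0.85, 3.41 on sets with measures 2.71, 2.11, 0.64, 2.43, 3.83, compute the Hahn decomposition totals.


Step 1: Compute signed measure on each set:
  Set 1: 5.83 * 2.71 = 15.7993
  Set 2: -7.81 * 2.11 = -16.4791
  Set 3: 3.59 * 0.64 = 2.2976
  Set 4: -0.85 * 2.43 = -2.0655
  Set 5: 3.41 * 3.83 = 13.0603
Step 2: Total signed measure = (15.7993) + (-16.4791) + (2.2976) + (-2.0655) + (13.0603)
     = 12.6126
Step 3: Positive part mu+(X) = sum of positive contributions = 31.1572
Step 4: Negative part mu-(X) = |sum of negative contributions| = 18.5446


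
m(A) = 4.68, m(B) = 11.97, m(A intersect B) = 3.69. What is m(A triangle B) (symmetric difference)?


m(A Delta B) = m(A) + m(B) - 2*m(A n B)
= 4.68 + 11.97 - 2*3.69
= 4.68 + 11.97 - 7.38
= 9.27


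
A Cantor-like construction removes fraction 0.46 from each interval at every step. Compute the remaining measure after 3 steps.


Step 1: At each step, fraction remaining = 1 - 0.46 = 0.54
Step 2: After 3 steps, measure = (0.54)^3
Step 3: Computing the power step by step:
  After step 1: 0.54
  After step 2: 0.2916
  After step 3: 0.157464
Result = 0.157464


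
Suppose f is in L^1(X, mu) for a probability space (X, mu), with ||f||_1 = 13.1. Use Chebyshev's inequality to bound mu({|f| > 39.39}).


Chebyshev/Markov inequality: mu(|f| > eps) <= (||f||_p / eps)^p
Step 1: ||f||_1 / eps = 13.1 / 39.39 = 0.332572
Step 2: Raise to power p = 1:
  (0.332572)^1 = 0.332572
Step 3: Therefore mu(|f| > 39.39) <= 0.332572


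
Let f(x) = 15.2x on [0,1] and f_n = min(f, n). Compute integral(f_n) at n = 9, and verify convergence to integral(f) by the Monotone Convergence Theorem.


f(x) = 15.2x on [0,1]; f_n(x) = min(15.2x, n). At n = 9:
Step 1: f(x) reaches 9 at x = 9/15.2 = 0.592105
Step 2: integral(f_9) = integral(15.2x, 0, 0.592105) + integral(9, 0.592105, 1)
       = 15.2*0.592105^2/2 + 9*(1 - 0.592105)
       = 2.664474 + 3.671053
       = 6.335526
Step 3: As n -> infinity, f_n increases to f, so by MCT integral(f_n) -> integral(f) = 15.2/2 = 7.6.
Convergence: integral(f_9) = 6.335526 -> 7.6 as n -> infinity
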